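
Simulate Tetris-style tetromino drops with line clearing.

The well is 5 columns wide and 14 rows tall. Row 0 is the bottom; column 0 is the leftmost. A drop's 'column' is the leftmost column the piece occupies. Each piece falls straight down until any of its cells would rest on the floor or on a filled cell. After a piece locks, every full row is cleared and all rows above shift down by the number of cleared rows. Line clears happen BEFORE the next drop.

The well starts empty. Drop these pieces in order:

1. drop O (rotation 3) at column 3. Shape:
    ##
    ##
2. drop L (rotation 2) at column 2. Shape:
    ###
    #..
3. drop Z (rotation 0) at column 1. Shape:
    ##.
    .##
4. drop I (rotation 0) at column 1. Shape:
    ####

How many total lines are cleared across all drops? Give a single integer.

Answer: 0

Derivation:
Drop 1: O rot3 at col 3 lands with bottom-row=0; cleared 0 line(s) (total 0); column heights now [0 0 0 2 2], max=2
Drop 2: L rot2 at col 2 lands with bottom-row=1; cleared 0 line(s) (total 0); column heights now [0 0 3 3 3], max=3
Drop 3: Z rot0 at col 1 lands with bottom-row=3; cleared 0 line(s) (total 0); column heights now [0 5 5 4 3], max=5
Drop 4: I rot0 at col 1 lands with bottom-row=5; cleared 0 line(s) (total 0); column heights now [0 6 6 6 6], max=6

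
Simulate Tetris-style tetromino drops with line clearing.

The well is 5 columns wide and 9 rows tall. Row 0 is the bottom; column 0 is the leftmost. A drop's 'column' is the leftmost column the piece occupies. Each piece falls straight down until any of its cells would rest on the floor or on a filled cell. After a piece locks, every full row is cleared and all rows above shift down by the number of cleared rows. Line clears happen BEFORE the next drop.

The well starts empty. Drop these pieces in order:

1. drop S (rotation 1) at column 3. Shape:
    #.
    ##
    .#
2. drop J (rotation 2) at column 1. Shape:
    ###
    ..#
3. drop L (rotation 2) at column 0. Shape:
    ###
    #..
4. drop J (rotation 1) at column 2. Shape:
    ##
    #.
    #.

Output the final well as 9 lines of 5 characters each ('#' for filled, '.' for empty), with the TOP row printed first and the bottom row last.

Answer: ..##.
..#..
..#..
###..
####.
...#.
...#.
...##
....#

Derivation:
Drop 1: S rot1 at col 3 lands with bottom-row=0; cleared 0 line(s) (total 0); column heights now [0 0 0 3 2], max=3
Drop 2: J rot2 at col 1 lands with bottom-row=3; cleared 0 line(s) (total 0); column heights now [0 5 5 5 2], max=5
Drop 3: L rot2 at col 0 lands with bottom-row=4; cleared 0 line(s) (total 0); column heights now [6 6 6 5 2], max=6
Drop 4: J rot1 at col 2 lands with bottom-row=6; cleared 0 line(s) (total 0); column heights now [6 6 9 9 2], max=9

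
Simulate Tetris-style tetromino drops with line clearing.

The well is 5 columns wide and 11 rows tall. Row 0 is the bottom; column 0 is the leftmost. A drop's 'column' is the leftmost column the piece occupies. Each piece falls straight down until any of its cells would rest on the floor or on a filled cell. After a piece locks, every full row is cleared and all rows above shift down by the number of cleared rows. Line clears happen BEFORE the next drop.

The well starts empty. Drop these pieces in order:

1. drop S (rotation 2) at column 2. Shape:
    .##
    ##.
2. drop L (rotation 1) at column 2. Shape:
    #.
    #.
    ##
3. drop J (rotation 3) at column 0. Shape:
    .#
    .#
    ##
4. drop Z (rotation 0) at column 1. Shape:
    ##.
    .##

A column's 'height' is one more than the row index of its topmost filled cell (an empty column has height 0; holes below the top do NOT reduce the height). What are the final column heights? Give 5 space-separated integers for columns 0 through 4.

Drop 1: S rot2 at col 2 lands with bottom-row=0; cleared 0 line(s) (total 0); column heights now [0 0 1 2 2], max=2
Drop 2: L rot1 at col 2 lands with bottom-row=2; cleared 0 line(s) (total 0); column heights now [0 0 5 3 2], max=5
Drop 3: J rot3 at col 0 lands with bottom-row=0; cleared 0 line(s) (total 0); column heights now [1 3 5 3 2], max=5
Drop 4: Z rot0 at col 1 lands with bottom-row=5; cleared 0 line(s) (total 0); column heights now [1 7 7 6 2], max=7

Answer: 1 7 7 6 2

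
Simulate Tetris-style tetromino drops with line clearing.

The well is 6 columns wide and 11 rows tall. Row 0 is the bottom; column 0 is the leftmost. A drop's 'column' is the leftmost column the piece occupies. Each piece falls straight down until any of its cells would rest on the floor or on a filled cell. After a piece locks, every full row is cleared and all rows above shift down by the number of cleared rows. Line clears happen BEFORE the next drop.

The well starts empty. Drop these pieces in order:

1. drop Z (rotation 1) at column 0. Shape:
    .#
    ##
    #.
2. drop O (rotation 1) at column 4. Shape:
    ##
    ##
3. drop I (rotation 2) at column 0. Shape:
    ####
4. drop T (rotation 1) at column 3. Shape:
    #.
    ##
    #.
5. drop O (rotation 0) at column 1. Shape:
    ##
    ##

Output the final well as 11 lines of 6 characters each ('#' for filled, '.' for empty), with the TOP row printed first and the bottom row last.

Answer: ......
......
......
......
...#..
.####.
.###..
####..
.#....
##..##
#...##

Derivation:
Drop 1: Z rot1 at col 0 lands with bottom-row=0; cleared 0 line(s) (total 0); column heights now [2 3 0 0 0 0], max=3
Drop 2: O rot1 at col 4 lands with bottom-row=0; cleared 0 line(s) (total 0); column heights now [2 3 0 0 2 2], max=3
Drop 3: I rot2 at col 0 lands with bottom-row=3; cleared 0 line(s) (total 0); column heights now [4 4 4 4 2 2], max=4
Drop 4: T rot1 at col 3 lands with bottom-row=4; cleared 0 line(s) (total 0); column heights now [4 4 4 7 6 2], max=7
Drop 5: O rot0 at col 1 lands with bottom-row=4; cleared 0 line(s) (total 0); column heights now [4 6 6 7 6 2], max=7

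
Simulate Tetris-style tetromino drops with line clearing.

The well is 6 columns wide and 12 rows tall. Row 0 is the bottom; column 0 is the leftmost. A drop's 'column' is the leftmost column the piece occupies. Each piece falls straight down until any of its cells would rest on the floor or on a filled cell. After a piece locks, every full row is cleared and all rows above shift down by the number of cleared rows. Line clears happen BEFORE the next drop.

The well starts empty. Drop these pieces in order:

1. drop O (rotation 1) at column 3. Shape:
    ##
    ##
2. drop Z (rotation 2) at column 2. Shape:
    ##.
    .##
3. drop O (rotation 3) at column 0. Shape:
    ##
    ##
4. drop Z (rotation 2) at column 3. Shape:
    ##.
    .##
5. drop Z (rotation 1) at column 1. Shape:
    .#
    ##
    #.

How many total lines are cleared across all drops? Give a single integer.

Drop 1: O rot1 at col 3 lands with bottom-row=0; cleared 0 line(s) (total 0); column heights now [0 0 0 2 2 0], max=2
Drop 2: Z rot2 at col 2 lands with bottom-row=2; cleared 0 line(s) (total 0); column heights now [0 0 4 4 3 0], max=4
Drop 3: O rot3 at col 0 lands with bottom-row=0; cleared 0 line(s) (total 0); column heights now [2 2 4 4 3 0], max=4
Drop 4: Z rot2 at col 3 lands with bottom-row=3; cleared 0 line(s) (total 0); column heights now [2 2 4 5 5 4], max=5
Drop 5: Z rot1 at col 1 lands with bottom-row=3; cleared 0 line(s) (total 0); column heights now [2 5 6 5 5 4], max=6

Answer: 0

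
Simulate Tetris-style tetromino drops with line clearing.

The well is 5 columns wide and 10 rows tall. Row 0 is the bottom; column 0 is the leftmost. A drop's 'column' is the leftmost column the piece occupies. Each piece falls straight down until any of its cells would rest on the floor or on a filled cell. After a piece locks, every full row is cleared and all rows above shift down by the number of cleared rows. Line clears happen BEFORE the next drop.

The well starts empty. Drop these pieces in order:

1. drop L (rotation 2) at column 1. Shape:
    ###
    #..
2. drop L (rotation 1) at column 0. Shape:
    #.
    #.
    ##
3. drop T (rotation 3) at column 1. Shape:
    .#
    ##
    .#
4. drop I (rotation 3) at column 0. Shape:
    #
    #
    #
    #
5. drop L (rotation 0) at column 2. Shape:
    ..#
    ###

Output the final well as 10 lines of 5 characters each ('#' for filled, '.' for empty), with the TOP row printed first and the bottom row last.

Answer: .....
#....
#....
#...#
#.###
#.#..
###..
###..
.###.
.#...

Derivation:
Drop 1: L rot2 at col 1 lands with bottom-row=0; cleared 0 line(s) (total 0); column heights now [0 2 2 2 0], max=2
Drop 2: L rot1 at col 0 lands with bottom-row=2; cleared 0 line(s) (total 0); column heights now [5 3 2 2 0], max=5
Drop 3: T rot3 at col 1 lands with bottom-row=2; cleared 0 line(s) (total 0); column heights now [5 4 5 2 0], max=5
Drop 4: I rot3 at col 0 lands with bottom-row=5; cleared 0 line(s) (total 0); column heights now [9 4 5 2 0], max=9
Drop 5: L rot0 at col 2 lands with bottom-row=5; cleared 0 line(s) (total 0); column heights now [9 4 6 6 7], max=9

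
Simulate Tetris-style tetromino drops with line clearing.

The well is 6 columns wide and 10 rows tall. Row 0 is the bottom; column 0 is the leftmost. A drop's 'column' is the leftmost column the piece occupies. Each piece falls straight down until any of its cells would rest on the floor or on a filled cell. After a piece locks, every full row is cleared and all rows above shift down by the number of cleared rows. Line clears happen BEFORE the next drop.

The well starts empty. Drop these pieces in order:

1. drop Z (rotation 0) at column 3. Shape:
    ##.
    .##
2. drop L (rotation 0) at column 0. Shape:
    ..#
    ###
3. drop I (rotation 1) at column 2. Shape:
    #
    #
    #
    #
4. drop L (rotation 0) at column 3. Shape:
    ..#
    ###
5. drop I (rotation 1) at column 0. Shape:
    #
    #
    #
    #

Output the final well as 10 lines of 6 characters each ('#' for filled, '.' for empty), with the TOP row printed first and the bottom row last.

Answer: ......
......
......
......
..#...
#.#...
#.#..#
#.####
#.###.
###.##

Derivation:
Drop 1: Z rot0 at col 3 lands with bottom-row=0; cleared 0 line(s) (total 0); column heights now [0 0 0 2 2 1], max=2
Drop 2: L rot0 at col 0 lands with bottom-row=0; cleared 0 line(s) (total 0); column heights now [1 1 2 2 2 1], max=2
Drop 3: I rot1 at col 2 lands with bottom-row=2; cleared 0 line(s) (total 0); column heights now [1 1 6 2 2 1], max=6
Drop 4: L rot0 at col 3 lands with bottom-row=2; cleared 0 line(s) (total 0); column heights now [1 1 6 3 3 4], max=6
Drop 5: I rot1 at col 0 lands with bottom-row=1; cleared 0 line(s) (total 0); column heights now [5 1 6 3 3 4], max=6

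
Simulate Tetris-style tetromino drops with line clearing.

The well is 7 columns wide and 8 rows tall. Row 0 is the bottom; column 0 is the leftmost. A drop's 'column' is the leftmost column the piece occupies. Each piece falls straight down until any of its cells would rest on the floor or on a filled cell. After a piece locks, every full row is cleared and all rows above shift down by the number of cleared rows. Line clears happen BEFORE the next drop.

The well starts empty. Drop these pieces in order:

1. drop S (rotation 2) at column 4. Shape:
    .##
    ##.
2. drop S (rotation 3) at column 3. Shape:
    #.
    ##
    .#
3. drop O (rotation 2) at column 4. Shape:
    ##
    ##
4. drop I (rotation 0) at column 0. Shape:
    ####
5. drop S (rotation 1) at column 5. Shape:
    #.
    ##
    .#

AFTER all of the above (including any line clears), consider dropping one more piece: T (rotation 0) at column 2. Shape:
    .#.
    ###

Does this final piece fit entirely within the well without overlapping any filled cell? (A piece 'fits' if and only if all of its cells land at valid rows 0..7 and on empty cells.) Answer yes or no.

Answer: yes

Derivation:
Drop 1: S rot2 at col 4 lands with bottom-row=0; cleared 0 line(s) (total 0); column heights now [0 0 0 0 1 2 2], max=2
Drop 2: S rot3 at col 3 lands with bottom-row=1; cleared 0 line(s) (total 0); column heights now [0 0 0 4 3 2 2], max=4
Drop 3: O rot2 at col 4 lands with bottom-row=3; cleared 0 line(s) (total 0); column heights now [0 0 0 4 5 5 2], max=5
Drop 4: I rot0 at col 0 lands with bottom-row=4; cleared 0 line(s) (total 0); column heights now [5 5 5 5 5 5 2], max=5
Drop 5: S rot1 at col 5 lands with bottom-row=4; cleared 1 line(s) (total 1); column heights now [0 0 0 4 4 6 5], max=6
Test piece T rot0 at col 2 (width 3): heights before test = [0 0 0 4 4 6 5]; fits = True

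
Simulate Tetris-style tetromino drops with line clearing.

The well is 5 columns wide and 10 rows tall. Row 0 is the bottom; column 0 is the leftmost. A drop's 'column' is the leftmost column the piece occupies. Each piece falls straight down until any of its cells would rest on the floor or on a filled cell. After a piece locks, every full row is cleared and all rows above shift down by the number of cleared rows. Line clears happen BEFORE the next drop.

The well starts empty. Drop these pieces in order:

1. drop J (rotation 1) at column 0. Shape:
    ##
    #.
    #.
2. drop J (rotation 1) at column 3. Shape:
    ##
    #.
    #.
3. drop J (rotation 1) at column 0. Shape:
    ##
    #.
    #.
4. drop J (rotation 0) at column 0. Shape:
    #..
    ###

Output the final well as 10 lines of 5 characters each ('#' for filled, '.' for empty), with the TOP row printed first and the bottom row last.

Drop 1: J rot1 at col 0 lands with bottom-row=0; cleared 0 line(s) (total 0); column heights now [3 3 0 0 0], max=3
Drop 2: J rot1 at col 3 lands with bottom-row=0; cleared 0 line(s) (total 0); column heights now [3 3 0 3 3], max=3
Drop 3: J rot1 at col 0 lands with bottom-row=3; cleared 0 line(s) (total 0); column heights now [6 6 0 3 3], max=6
Drop 4: J rot0 at col 0 lands with bottom-row=6; cleared 0 line(s) (total 0); column heights now [8 7 7 3 3], max=8

Answer: .....
.....
#....
###..
##...
#....
#....
##.##
#..#.
#..#.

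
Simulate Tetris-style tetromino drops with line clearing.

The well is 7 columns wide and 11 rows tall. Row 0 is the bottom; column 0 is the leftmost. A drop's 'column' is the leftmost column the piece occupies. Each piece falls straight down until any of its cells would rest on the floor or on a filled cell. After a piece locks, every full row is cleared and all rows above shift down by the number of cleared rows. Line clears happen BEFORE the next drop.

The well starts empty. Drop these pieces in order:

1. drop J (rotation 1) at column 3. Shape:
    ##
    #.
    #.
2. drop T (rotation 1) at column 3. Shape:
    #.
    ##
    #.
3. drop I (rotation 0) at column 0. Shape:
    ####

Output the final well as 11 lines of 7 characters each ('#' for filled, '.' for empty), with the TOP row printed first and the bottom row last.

Drop 1: J rot1 at col 3 lands with bottom-row=0; cleared 0 line(s) (total 0); column heights now [0 0 0 3 3 0 0], max=3
Drop 2: T rot1 at col 3 lands with bottom-row=3; cleared 0 line(s) (total 0); column heights now [0 0 0 6 5 0 0], max=6
Drop 3: I rot0 at col 0 lands with bottom-row=6; cleared 0 line(s) (total 0); column heights now [7 7 7 7 5 0 0], max=7

Answer: .......
.......
.......
.......
####...
...#...
...##..
...#...
...##..
...#...
...#...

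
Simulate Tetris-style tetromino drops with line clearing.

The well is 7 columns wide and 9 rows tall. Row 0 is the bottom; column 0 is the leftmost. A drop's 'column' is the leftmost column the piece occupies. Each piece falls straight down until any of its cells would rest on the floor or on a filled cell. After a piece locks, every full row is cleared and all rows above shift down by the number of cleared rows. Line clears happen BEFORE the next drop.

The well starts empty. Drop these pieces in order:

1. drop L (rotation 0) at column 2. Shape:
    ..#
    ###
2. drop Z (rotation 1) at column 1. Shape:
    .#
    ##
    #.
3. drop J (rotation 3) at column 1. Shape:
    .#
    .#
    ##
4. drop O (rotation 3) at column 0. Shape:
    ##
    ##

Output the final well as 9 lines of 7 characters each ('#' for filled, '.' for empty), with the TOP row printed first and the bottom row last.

Answer: .......
.......
.......
###....
###....
.##....
..#....
.##.#..
.####..

Derivation:
Drop 1: L rot0 at col 2 lands with bottom-row=0; cleared 0 line(s) (total 0); column heights now [0 0 1 1 2 0 0], max=2
Drop 2: Z rot1 at col 1 lands with bottom-row=0; cleared 0 line(s) (total 0); column heights now [0 2 3 1 2 0 0], max=3
Drop 3: J rot3 at col 1 lands with bottom-row=3; cleared 0 line(s) (total 0); column heights now [0 4 6 1 2 0 0], max=6
Drop 4: O rot3 at col 0 lands with bottom-row=4; cleared 0 line(s) (total 0); column heights now [6 6 6 1 2 0 0], max=6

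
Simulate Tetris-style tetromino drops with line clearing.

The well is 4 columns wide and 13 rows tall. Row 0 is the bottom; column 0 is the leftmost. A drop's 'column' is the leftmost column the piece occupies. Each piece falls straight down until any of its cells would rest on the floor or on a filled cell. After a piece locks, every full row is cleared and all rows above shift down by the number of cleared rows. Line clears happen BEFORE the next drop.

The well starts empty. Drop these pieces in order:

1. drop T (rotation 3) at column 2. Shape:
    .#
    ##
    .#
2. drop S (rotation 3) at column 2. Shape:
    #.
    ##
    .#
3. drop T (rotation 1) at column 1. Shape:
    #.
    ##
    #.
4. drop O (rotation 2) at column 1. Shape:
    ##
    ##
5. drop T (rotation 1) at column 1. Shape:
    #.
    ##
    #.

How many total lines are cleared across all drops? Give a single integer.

Answer: 0

Derivation:
Drop 1: T rot3 at col 2 lands with bottom-row=0; cleared 0 line(s) (total 0); column heights now [0 0 2 3], max=3
Drop 2: S rot3 at col 2 lands with bottom-row=3; cleared 0 line(s) (total 0); column heights now [0 0 6 5], max=6
Drop 3: T rot1 at col 1 lands with bottom-row=5; cleared 0 line(s) (total 0); column heights now [0 8 7 5], max=8
Drop 4: O rot2 at col 1 lands with bottom-row=8; cleared 0 line(s) (total 0); column heights now [0 10 10 5], max=10
Drop 5: T rot1 at col 1 lands with bottom-row=10; cleared 0 line(s) (total 0); column heights now [0 13 12 5], max=13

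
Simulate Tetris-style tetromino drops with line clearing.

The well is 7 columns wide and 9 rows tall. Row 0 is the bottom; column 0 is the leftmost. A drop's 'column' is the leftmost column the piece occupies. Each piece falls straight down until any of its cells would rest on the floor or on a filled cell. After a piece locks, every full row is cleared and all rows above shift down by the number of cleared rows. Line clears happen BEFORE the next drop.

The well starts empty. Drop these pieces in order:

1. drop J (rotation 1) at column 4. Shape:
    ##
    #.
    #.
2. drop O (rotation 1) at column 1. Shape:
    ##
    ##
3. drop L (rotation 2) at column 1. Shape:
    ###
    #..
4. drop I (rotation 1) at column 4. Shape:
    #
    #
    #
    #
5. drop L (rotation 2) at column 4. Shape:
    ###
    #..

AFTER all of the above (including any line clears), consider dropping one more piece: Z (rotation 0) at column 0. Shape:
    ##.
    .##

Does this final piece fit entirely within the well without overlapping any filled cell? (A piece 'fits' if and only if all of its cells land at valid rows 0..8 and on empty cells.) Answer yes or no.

Drop 1: J rot1 at col 4 lands with bottom-row=0; cleared 0 line(s) (total 0); column heights now [0 0 0 0 3 3 0], max=3
Drop 2: O rot1 at col 1 lands with bottom-row=0; cleared 0 line(s) (total 0); column heights now [0 2 2 0 3 3 0], max=3
Drop 3: L rot2 at col 1 lands with bottom-row=2; cleared 0 line(s) (total 0); column heights now [0 4 4 4 3 3 0], max=4
Drop 4: I rot1 at col 4 lands with bottom-row=3; cleared 0 line(s) (total 0); column heights now [0 4 4 4 7 3 0], max=7
Drop 5: L rot2 at col 4 lands with bottom-row=7; cleared 0 line(s) (total 0); column heights now [0 4 4 4 9 9 9], max=9
Test piece Z rot0 at col 0 (width 3): heights before test = [0 4 4 4 9 9 9]; fits = True

Answer: yes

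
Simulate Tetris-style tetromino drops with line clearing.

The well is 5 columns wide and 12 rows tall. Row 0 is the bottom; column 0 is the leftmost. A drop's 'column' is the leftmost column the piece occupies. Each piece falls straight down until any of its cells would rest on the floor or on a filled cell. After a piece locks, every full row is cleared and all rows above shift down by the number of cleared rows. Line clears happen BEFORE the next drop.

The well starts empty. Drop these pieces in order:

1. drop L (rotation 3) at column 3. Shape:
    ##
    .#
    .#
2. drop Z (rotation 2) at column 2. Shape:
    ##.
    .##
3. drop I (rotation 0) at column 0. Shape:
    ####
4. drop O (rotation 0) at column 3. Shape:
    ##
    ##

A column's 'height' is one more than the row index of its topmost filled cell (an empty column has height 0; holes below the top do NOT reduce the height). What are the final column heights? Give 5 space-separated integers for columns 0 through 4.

Answer: 6 6 6 8 8

Derivation:
Drop 1: L rot3 at col 3 lands with bottom-row=0; cleared 0 line(s) (total 0); column heights now [0 0 0 3 3], max=3
Drop 2: Z rot2 at col 2 lands with bottom-row=3; cleared 0 line(s) (total 0); column heights now [0 0 5 5 4], max=5
Drop 3: I rot0 at col 0 lands with bottom-row=5; cleared 0 line(s) (total 0); column heights now [6 6 6 6 4], max=6
Drop 4: O rot0 at col 3 lands with bottom-row=6; cleared 0 line(s) (total 0); column heights now [6 6 6 8 8], max=8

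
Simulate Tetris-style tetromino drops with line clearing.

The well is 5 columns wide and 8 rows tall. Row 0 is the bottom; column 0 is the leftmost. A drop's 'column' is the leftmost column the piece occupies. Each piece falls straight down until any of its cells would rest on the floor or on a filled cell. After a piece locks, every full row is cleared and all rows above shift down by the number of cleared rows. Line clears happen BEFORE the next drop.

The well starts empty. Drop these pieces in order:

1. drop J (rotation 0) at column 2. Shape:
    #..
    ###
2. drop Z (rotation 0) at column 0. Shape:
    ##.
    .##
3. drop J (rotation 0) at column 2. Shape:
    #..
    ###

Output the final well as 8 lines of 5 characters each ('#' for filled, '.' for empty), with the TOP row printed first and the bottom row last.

Answer: .....
.....
.....
.....
..#..
.##..
..#..
..###

Derivation:
Drop 1: J rot0 at col 2 lands with bottom-row=0; cleared 0 line(s) (total 0); column heights now [0 0 2 1 1], max=2
Drop 2: Z rot0 at col 0 lands with bottom-row=2; cleared 0 line(s) (total 0); column heights now [4 4 3 1 1], max=4
Drop 3: J rot0 at col 2 lands with bottom-row=3; cleared 1 line(s) (total 1); column heights now [0 3 4 1 1], max=4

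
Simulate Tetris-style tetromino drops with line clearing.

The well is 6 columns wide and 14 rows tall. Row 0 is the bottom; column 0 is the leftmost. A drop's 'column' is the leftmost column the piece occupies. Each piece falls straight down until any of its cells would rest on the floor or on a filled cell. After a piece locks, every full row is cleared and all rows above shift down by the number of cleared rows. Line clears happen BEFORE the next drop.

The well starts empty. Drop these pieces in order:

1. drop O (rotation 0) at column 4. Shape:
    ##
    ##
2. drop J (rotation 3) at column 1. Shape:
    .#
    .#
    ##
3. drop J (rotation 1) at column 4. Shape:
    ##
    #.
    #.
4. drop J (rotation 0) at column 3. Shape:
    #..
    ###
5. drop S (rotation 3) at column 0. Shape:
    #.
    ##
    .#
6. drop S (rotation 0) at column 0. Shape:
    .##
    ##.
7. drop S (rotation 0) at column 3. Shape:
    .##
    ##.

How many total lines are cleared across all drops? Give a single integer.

Drop 1: O rot0 at col 4 lands with bottom-row=0; cleared 0 line(s) (total 0); column heights now [0 0 0 0 2 2], max=2
Drop 2: J rot3 at col 1 lands with bottom-row=0; cleared 0 line(s) (total 0); column heights now [0 1 3 0 2 2], max=3
Drop 3: J rot1 at col 4 lands with bottom-row=2; cleared 0 line(s) (total 0); column heights now [0 1 3 0 5 5], max=5
Drop 4: J rot0 at col 3 lands with bottom-row=5; cleared 0 line(s) (total 0); column heights now [0 1 3 7 6 6], max=7
Drop 5: S rot3 at col 0 lands with bottom-row=1; cleared 0 line(s) (total 0); column heights now [4 3 3 7 6 6], max=7
Drop 6: S rot0 at col 0 lands with bottom-row=4; cleared 0 line(s) (total 0); column heights now [5 6 6 7 6 6], max=7
Drop 7: S rot0 at col 3 lands with bottom-row=7; cleared 0 line(s) (total 0); column heights now [5 6 6 8 9 9], max=9

Answer: 0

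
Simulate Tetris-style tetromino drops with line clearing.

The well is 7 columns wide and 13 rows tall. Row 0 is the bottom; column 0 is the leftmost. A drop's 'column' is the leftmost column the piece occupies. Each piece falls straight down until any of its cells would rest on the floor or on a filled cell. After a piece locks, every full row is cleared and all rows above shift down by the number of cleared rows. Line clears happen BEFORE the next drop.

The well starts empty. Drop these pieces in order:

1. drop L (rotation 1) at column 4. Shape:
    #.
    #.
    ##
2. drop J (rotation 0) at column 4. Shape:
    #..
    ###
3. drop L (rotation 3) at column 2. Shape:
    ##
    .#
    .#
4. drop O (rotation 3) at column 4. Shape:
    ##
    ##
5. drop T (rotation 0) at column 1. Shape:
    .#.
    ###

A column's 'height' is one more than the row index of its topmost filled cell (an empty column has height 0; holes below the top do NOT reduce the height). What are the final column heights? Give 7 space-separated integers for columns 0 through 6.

Answer: 0 4 5 4 7 7 4

Derivation:
Drop 1: L rot1 at col 4 lands with bottom-row=0; cleared 0 line(s) (total 0); column heights now [0 0 0 0 3 1 0], max=3
Drop 2: J rot0 at col 4 lands with bottom-row=3; cleared 0 line(s) (total 0); column heights now [0 0 0 0 5 4 4], max=5
Drop 3: L rot3 at col 2 lands with bottom-row=0; cleared 0 line(s) (total 0); column heights now [0 0 3 3 5 4 4], max=5
Drop 4: O rot3 at col 4 lands with bottom-row=5; cleared 0 line(s) (total 0); column heights now [0 0 3 3 7 7 4], max=7
Drop 5: T rot0 at col 1 lands with bottom-row=3; cleared 0 line(s) (total 0); column heights now [0 4 5 4 7 7 4], max=7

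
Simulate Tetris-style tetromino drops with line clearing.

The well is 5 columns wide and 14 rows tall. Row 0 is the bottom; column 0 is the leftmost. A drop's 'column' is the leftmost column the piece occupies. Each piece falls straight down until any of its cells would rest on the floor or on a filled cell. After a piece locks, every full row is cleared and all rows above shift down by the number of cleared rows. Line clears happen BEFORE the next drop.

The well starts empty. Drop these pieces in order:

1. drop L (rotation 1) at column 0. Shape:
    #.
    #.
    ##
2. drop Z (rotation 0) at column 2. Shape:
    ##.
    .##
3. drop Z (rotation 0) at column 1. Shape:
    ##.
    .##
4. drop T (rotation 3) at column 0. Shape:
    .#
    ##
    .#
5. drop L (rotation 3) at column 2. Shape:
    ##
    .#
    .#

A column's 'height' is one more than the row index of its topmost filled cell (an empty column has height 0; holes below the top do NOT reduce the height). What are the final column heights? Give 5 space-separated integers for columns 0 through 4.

Answer: 6 7 6 6 1

Derivation:
Drop 1: L rot1 at col 0 lands with bottom-row=0; cleared 0 line(s) (total 0); column heights now [3 1 0 0 0], max=3
Drop 2: Z rot0 at col 2 lands with bottom-row=0; cleared 0 line(s) (total 0); column heights now [3 1 2 2 1], max=3
Drop 3: Z rot0 at col 1 lands with bottom-row=2; cleared 0 line(s) (total 0); column heights now [3 4 4 3 1], max=4
Drop 4: T rot3 at col 0 lands with bottom-row=4; cleared 0 line(s) (total 0); column heights now [6 7 4 3 1], max=7
Drop 5: L rot3 at col 2 lands with bottom-row=3; cleared 0 line(s) (total 0); column heights now [6 7 6 6 1], max=7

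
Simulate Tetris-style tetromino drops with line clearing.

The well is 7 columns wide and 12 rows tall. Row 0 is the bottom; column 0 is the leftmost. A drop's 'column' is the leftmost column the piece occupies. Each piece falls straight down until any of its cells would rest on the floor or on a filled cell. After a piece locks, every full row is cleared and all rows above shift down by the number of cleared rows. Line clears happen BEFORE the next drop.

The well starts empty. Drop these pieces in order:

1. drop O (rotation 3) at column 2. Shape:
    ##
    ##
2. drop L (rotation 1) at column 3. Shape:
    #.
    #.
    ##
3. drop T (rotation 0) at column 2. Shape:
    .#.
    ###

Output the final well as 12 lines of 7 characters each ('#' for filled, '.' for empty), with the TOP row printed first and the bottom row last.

Drop 1: O rot3 at col 2 lands with bottom-row=0; cleared 0 line(s) (total 0); column heights now [0 0 2 2 0 0 0], max=2
Drop 2: L rot1 at col 3 lands with bottom-row=2; cleared 0 line(s) (total 0); column heights now [0 0 2 5 3 0 0], max=5
Drop 3: T rot0 at col 2 lands with bottom-row=5; cleared 0 line(s) (total 0); column heights now [0 0 6 7 6 0 0], max=7

Answer: .......
.......
.......
.......
.......
...#...
..###..
...#...
...#...
...##..
..##...
..##...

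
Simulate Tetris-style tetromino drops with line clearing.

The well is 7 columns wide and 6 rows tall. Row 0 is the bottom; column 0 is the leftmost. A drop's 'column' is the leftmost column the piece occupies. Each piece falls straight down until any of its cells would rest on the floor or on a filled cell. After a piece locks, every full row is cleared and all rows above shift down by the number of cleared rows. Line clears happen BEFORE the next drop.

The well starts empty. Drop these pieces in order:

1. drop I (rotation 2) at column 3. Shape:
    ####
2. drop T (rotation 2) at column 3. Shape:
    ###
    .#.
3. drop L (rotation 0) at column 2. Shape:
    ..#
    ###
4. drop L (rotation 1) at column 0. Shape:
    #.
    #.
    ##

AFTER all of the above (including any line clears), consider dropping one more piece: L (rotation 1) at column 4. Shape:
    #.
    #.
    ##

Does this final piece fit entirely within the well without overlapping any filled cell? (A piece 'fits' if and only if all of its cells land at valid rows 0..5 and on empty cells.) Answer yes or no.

Answer: no

Derivation:
Drop 1: I rot2 at col 3 lands with bottom-row=0; cleared 0 line(s) (total 0); column heights now [0 0 0 1 1 1 1], max=1
Drop 2: T rot2 at col 3 lands with bottom-row=1; cleared 0 line(s) (total 0); column heights now [0 0 0 3 3 3 1], max=3
Drop 3: L rot0 at col 2 lands with bottom-row=3; cleared 0 line(s) (total 0); column heights now [0 0 4 4 5 3 1], max=5
Drop 4: L rot1 at col 0 lands with bottom-row=0; cleared 0 line(s) (total 0); column heights now [3 1 4 4 5 3 1], max=5
Test piece L rot1 at col 4 (width 2): heights before test = [3 1 4 4 5 3 1]; fits = False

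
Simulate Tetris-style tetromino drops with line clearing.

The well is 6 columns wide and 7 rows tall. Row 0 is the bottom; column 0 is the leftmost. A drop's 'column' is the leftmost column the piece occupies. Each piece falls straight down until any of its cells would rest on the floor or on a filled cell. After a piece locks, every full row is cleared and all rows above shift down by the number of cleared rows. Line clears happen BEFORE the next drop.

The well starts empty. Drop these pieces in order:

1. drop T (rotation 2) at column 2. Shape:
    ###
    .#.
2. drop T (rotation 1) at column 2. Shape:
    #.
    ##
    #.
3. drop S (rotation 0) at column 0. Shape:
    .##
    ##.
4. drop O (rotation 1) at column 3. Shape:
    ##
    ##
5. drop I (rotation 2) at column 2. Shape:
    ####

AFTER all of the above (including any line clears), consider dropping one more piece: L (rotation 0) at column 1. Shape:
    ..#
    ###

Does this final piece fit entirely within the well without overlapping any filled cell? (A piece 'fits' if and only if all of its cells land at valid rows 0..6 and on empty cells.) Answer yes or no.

Drop 1: T rot2 at col 2 lands with bottom-row=0; cleared 0 line(s) (total 0); column heights now [0 0 2 2 2 0], max=2
Drop 2: T rot1 at col 2 lands with bottom-row=2; cleared 0 line(s) (total 0); column heights now [0 0 5 4 2 0], max=5
Drop 3: S rot0 at col 0 lands with bottom-row=4; cleared 0 line(s) (total 0); column heights now [5 6 6 4 2 0], max=6
Drop 4: O rot1 at col 3 lands with bottom-row=4; cleared 0 line(s) (total 0); column heights now [5 6 6 6 6 0], max=6
Drop 5: I rot2 at col 2 lands with bottom-row=6; cleared 0 line(s) (total 0); column heights now [5 6 7 7 7 7], max=7
Test piece L rot0 at col 1 (width 3): heights before test = [5 6 7 7 7 7]; fits = False

Answer: no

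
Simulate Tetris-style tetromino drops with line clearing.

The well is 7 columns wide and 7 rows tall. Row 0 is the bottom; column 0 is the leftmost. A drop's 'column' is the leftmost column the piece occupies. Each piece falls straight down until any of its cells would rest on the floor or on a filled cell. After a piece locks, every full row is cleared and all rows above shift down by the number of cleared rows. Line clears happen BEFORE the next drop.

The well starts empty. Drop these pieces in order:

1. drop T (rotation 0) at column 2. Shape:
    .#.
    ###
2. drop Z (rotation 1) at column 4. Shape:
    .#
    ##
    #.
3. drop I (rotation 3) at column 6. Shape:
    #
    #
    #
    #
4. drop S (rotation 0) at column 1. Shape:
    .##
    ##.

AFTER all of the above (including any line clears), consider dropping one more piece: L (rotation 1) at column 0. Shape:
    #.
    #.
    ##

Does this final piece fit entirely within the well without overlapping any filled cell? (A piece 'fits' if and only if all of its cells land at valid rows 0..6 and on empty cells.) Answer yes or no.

Drop 1: T rot0 at col 2 lands with bottom-row=0; cleared 0 line(s) (total 0); column heights now [0 0 1 2 1 0 0], max=2
Drop 2: Z rot1 at col 4 lands with bottom-row=1; cleared 0 line(s) (total 0); column heights now [0 0 1 2 3 4 0], max=4
Drop 3: I rot3 at col 6 lands with bottom-row=0; cleared 0 line(s) (total 0); column heights now [0 0 1 2 3 4 4], max=4
Drop 4: S rot0 at col 1 lands with bottom-row=1; cleared 0 line(s) (total 0); column heights now [0 2 3 3 3 4 4], max=4
Test piece L rot1 at col 0 (width 2): heights before test = [0 2 3 3 3 4 4]; fits = True

Answer: yes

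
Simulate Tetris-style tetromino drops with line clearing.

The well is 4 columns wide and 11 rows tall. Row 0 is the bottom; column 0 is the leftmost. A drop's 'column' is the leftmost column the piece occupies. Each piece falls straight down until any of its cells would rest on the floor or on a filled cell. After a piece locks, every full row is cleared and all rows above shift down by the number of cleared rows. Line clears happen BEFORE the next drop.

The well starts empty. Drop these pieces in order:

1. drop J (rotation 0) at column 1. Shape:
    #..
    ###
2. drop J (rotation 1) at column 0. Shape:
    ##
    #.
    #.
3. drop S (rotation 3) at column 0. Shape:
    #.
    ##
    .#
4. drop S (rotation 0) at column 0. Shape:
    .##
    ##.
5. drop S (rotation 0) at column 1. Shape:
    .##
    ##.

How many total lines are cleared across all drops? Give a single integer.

Drop 1: J rot0 at col 1 lands with bottom-row=0; cleared 0 line(s) (total 0); column heights now [0 2 1 1], max=2
Drop 2: J rot1 at col 0 lands with bottom-row=0; cleared 1 line(s) (total 1); column heights now [2 2 0 0], max=2
Drop 3: S rot3 at col 0 lands with bottom-row=2; cleared 0 line(s) (total 1); column heights now [5 4 0 0], max=5
Drop 4: S rot0 at col 0 lands with bottom-row=5; cleared 0 line(s) (total 1); column heights now [6 7 7 0], max=7
Drop 5: S rot0 at col 1 lands with bottom-row=7; cleared 0 line(s) (total 1); column heights now [6 8 9 9], max=9

Answer: 1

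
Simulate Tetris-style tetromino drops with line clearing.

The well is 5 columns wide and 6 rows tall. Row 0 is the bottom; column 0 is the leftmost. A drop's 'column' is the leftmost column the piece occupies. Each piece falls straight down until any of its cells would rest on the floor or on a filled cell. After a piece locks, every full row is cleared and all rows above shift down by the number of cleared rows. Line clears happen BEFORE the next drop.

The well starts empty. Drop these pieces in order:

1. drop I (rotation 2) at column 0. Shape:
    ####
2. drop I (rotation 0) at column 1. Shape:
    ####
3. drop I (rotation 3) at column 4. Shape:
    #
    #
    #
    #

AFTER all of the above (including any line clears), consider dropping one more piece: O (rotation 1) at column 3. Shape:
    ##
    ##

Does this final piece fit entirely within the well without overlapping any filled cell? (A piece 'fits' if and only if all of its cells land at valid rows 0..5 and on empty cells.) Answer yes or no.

Drop 1: I rot2 at col 0 lands with bottom-row=0; cleared 0 line(s) (total 0); column heights now [1 1 1 1 0], max=1
Drop 2: I rot0 at col 1 lands with bottom-row=1; cleared 0 line(s) (total 0); column heights now [1 2 2 2 2], max=2
Drop 3: I rot3 at col 4 lands with bottom-row=2; cleared 0 line(s) (total 0); column heights now [1 2 2 2 6], max=6
Test piece O rot1 at col 3 (width 2): heights before test = [1 2 2 2 6]; fits = False

Answer: no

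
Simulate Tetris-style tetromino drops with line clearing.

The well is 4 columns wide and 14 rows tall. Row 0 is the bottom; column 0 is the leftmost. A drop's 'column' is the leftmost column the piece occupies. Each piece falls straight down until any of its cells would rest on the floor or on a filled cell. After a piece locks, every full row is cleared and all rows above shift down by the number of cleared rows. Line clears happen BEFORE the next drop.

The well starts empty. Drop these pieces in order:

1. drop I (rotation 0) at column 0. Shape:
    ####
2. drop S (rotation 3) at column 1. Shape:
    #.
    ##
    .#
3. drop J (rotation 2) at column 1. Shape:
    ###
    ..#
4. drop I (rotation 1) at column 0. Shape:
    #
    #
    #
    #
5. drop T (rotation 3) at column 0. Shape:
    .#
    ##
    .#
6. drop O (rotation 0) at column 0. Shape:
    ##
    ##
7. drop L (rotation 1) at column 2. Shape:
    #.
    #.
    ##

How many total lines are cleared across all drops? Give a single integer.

Answer: 2

Derivation:
Drop 1: I rot0 at col 0 lands with bottom-row=0; cleared 1 line(s) (total 1); column heights now [0 0 0 0], max=0
Drop 2: S rot3 at col 1 lands with bottom-row=0; cleared 0 line(s) (total 1); column heights now [0 3 2 0], max=3
Drop 3: J rot2 at col 1 lands with bottom-row=2; cleared 0 line(s) (total 1); column heights now [0 4 4 4], max=4
Drop 4: I rot1 at col 0 lands with bottom-row=0; cleared 1 line(s) (total 2); column heights now [3 3 2 3], max=3
Drop 5: T rot3 at col 0 lands with bottom-row=3; cleared 0 line(s) (total 2); column heights now [5 6 2 3], max=6
Drop 6: O rot0 at col 0 lands with bottom-row=6; cleared 0 line(s) (total 2); column heights now [8 8 2 3], max=8
Drop 7: L rot1 at col 2 lands with bottom-row=3; cleared 0 line(s) (total 2); column heights now [8 8 6 4], max=8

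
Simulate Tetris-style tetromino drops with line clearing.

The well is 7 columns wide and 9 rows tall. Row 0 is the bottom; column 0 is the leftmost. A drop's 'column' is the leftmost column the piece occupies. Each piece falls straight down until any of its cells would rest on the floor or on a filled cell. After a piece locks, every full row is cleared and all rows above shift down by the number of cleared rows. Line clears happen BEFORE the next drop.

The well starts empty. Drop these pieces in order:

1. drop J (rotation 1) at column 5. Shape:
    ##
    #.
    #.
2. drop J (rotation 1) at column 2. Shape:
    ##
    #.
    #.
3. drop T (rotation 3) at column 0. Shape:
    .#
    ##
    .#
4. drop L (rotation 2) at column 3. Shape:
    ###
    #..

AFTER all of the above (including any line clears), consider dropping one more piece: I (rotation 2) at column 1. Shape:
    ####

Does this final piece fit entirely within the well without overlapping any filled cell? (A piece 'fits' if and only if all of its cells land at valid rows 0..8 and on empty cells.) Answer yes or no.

Drop 1: J rot1 at col 5 lands with bottom-row=0; cleared 0 line(s) (total 0); column heights now [0 0 0 0 0 3 3], max=3
Drop 2: J rot1 at col 2 lands with bottom-row=0; cleared 0 line(s) (total 0); column heights now [0 0 3 3 0 3 3], max=3
Drop 3: T rot3 at col 0 lands with bottom-row=0; cleared 0 line(s) (total 0); column heights now [2 3 3 3 0 3 3], max=3
Drop 4: L rot2 at col 3 lands with bottom-row=3; cleared 0 line(s) (total 0); column heights now [2 3 3 5 5 5 3], max=5
Test piece I rot2 at col 1 (width 4): heights before test = [2 3 3 5 5 5 3]; fits = True

Answer: yes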